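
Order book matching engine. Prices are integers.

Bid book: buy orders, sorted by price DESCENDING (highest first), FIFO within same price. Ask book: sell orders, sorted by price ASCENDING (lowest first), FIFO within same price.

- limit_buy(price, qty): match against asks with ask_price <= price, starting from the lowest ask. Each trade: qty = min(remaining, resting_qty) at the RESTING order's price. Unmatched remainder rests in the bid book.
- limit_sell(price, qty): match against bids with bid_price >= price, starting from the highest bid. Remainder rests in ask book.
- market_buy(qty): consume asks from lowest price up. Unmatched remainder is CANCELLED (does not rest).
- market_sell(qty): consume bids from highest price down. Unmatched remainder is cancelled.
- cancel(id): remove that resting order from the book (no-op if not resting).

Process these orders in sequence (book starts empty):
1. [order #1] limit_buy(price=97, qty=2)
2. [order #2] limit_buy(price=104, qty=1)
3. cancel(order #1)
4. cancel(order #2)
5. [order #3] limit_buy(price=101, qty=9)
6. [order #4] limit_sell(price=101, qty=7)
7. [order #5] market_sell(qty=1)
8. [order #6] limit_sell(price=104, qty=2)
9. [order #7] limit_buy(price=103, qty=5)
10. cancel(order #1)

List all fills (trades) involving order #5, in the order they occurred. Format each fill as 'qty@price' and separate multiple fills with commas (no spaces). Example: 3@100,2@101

Answer: 1@101

Derivation:
After op 1 [order #1] limit_buy(price=97, qty=2): fills=none; bids=[#1:2@97] asks=[-]
After op 2 [order #2] limit_buy(price=104, qty=1): fills=none; bids=[#2:1@104 #1:2@97] asks=[-]
After op 3 cancel(order #1): fills=none; bids=[#2:1@104] asks=[-]
After op 4 cancel(order #2): fills=none; bids=[-] asks=[-]
After op 5 [order #3] limit_buy(price=101, qty=9): fills=none; bids=[#3:9@101] asks=[-]
After op 6 [order #4] limit_sell(price=101, qty=7): fills=#3x#4:7@101; bids=[#3:2@101] asks=[-]
After op 7 [order #5] market_sell(qty=1): fills=#3x#5:1@101; bids=[#3:1@101] asks=[-]
After op 8 [order #6] limit_sell(price=104, qty=2): fills=none; bids=[#3:1@101] asks=[#6:2@104]
After op 9 [order #7] limit_buy(price=103, qty=5): fills=none; bids=[#7:5@103 #3:1@101] asks=[#6:2@104]
After op 10 cancel(order #1): fills=none; bids=[#7:5@103 #3:1@101] asks=[#6:2@104]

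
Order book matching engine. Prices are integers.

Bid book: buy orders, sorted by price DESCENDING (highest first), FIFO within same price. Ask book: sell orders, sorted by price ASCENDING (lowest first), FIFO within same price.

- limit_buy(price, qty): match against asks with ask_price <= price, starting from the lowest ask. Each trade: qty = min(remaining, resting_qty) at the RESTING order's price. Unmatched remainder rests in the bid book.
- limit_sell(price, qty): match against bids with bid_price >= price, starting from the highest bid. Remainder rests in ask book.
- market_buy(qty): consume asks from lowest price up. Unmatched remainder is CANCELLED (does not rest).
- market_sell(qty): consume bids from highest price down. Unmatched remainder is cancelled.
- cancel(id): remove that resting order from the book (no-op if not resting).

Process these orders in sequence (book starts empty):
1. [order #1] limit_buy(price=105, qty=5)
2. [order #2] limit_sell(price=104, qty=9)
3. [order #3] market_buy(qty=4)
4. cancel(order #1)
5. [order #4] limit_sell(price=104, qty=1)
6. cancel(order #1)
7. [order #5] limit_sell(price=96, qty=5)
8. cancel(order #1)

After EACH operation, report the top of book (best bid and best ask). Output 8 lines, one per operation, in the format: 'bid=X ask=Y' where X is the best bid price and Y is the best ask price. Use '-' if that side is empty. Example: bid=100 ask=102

Answer: bid=105 ask=-
bid=- ask=104
bid=- ask=-
bid=- ask=-
bid=- ask=104
bid=- ask=104
bid=- ask=96
bid=- ask=96

Derivation:
After op 1 [order #1] limit_buy(price=105, qty=5): fills=none; bids=[#1:5@105] asks=[-]
After op 2 [order #2] limit_sell(price=104, qty=9): fills=#1x#2:5@105; bids=[-] asks=[#2:4@104]
After op 3 [order #3] market_buy(qty=4): fills=#3x#2:4@104; bids=[-] asks=[-]
After op 4 cancel(order #1): fills=none; bids=[-] asks=[-]
After op 5 [order #4] limit_sell(price=104, qty=1): fills=none; bids=[-] asks=[#4:1@104]
After op 6 cancel(order #1): fills=none; bids=[-] asks=[#4:1@104]
After op 7 [order #5] limit_sell(price=96, qty=5): fills=none; bids=[-] asks=[#5:5@96 #4:1@104]
After op 8 cancel(order #1): fills=none; bids=[-] asks=[#5:5@96 #4:1@104]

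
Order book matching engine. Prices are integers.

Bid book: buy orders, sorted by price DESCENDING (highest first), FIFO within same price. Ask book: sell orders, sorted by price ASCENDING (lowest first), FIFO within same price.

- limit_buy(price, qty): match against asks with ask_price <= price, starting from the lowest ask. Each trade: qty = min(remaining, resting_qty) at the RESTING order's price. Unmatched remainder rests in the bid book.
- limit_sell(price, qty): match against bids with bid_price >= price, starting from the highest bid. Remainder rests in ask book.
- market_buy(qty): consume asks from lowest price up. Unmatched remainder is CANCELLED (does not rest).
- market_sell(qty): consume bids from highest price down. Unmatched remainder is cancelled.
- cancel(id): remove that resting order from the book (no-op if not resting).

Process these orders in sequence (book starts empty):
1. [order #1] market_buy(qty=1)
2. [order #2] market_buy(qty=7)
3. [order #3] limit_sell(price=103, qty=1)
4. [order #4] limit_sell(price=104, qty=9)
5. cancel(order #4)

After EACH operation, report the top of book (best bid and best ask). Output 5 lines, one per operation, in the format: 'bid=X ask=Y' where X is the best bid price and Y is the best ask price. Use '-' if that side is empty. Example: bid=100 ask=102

After op 1 [order #1] market_buy(qty=1): fills=none; bids=[-] asks=[-]
After op 2 [order #2] market_buy(qty=7): fills=none; bids=[-] asks=[-]
After op 3 [order #3] limit_sell(price=103, qty=1): fills=none; bids=[-] asks=[#3:1@103]
After op 4 [order #4] limit_sell(price=104, qty=9): fills=none; bids=[-] asks=[#3:1@103 #4:9@104]
After op 5 cancel(order #4): fills=none; bids=[-] asks=[#3:1@103]

Answer: bid=- ask=-
bid=- ask=-
bid=- ask=103
bid=- ask=103
bid=- ask=103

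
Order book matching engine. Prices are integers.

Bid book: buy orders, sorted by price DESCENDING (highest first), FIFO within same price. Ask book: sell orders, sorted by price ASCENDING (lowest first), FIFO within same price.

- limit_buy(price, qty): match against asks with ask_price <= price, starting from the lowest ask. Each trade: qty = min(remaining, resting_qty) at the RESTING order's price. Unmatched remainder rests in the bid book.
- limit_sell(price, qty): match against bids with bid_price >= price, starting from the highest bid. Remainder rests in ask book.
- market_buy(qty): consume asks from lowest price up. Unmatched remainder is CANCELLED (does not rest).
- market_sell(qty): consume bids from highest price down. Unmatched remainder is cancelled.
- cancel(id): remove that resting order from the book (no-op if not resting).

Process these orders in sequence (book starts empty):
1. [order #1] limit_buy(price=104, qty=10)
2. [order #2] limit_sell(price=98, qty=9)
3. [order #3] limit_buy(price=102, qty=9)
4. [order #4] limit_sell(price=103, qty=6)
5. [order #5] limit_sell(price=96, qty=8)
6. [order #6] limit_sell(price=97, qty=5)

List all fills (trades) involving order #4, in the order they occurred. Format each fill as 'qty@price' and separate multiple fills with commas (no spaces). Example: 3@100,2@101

Answer: 1@104

Derivation:
After op 1 [order #1] limit_buy(price=104, qty=10): fills=none; bids=[#1:10@104] asks=[-]
After op 2 [order #2] limit_sell(price=98, qty=9): fills=#1x#2:9@104; bids=[#1:1@104] asks=[-]
After op 3 [order #3] limit_buy(price=102, qty=9): fills=none; bids=[#1:1@104 #3:9@102] asks=[-]
After op 4 [order #4] limit_sell(price=103, qty=6): fills=#1x#4:1@104; bids=[#3:9@102] asks=[#4:5@103]
After op 5 [order #5] limit_sell(price=96, qty=8): fills=#3x#5:8@102; bids=[#3:1@102] asks=[#4:5@103]
After op 6 [order #6] limit_sell(price=97, qty=5): fills=#3x#6:1@102; bids=[-] asks=[#6:4@97 #4:5@103]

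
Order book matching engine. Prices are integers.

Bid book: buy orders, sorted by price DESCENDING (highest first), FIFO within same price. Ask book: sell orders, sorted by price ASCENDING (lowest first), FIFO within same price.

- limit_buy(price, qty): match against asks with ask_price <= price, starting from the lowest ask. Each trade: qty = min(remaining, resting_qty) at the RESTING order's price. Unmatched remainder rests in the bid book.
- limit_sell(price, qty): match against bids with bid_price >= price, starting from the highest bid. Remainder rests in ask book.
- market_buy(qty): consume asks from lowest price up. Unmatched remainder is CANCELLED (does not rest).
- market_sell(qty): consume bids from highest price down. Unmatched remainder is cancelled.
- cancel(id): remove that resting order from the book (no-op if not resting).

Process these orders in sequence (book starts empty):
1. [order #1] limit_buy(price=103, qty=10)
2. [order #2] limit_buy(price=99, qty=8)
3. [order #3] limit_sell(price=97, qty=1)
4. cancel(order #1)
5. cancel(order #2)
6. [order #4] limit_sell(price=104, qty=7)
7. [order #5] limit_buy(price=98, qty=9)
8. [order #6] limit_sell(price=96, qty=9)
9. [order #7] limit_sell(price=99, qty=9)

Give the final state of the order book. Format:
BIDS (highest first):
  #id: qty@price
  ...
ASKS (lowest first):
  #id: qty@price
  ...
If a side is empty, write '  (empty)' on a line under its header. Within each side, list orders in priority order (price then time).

After op 1 [order #1] limit_buy(price=103, qty=10): fills=none; bids=[#1:10@103] asks=[-]
After op 2 [order #2] limit_buy(price=99, qty=8): fills=none; bids=[#1:10@103 #2:8@99] asks=[-]
After op 3 [order #3] limit_sell(price=97, qty=1): fills=#1x#3:1@103; bids=[#1:9@103 #2:8@99] asks=[-]
After op 4 cancel(order #1): fills=none; bids=[#2:8@99] asks=[-]
After op 5 cancel(order #2): fills=none; bids=[-] asks=[-]
After op 6 [order #4] limit_sell(price=104, qty=7): fills=none; bids=[-] asks=[#4:7@104]
After op 7 [order #5] limit_buy(price=98, qty=9): fills=none; bids=[#5:9@98] asks=[#4:7@104]
After op 8 [order #6] limit_sell(price=96, qty=9): fills=#5x#6:9@98; bids=[-] asks=[#4:7@104]
After op 9 [order #7] limit_sell(price=99, qty=9): fills=none; bids=[-] asks=[#7:9@99 #4:7@104]

Answer: BIDS (highest first):
  (empty)
ASKS (lowest first):
  #7: 9@99
  #4: 7@104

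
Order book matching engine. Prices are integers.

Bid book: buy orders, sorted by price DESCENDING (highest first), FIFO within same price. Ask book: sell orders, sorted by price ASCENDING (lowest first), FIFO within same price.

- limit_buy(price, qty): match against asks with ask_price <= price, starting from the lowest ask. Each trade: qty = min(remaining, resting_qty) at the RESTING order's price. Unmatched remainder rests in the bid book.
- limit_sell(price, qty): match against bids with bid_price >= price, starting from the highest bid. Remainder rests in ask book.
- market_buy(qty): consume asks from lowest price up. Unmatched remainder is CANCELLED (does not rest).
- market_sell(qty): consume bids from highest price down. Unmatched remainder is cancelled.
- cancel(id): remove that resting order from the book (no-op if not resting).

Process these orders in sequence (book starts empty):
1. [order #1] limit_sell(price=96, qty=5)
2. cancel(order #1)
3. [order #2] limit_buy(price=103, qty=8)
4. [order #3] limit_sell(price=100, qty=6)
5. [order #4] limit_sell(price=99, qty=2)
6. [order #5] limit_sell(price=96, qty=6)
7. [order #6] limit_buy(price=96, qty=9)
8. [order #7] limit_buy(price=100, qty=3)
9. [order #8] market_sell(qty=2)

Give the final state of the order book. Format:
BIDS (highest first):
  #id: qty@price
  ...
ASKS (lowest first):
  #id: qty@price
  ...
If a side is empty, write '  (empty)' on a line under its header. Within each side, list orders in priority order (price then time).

After op 1 [order #1] limit_sell(price=96, qty=5): fills=none; bids=[-] asks=[#1:5@96]
After op 2 cancel(order #1): fills=none; bids=[-] asks=[-]
After op 3 [order #2] limit_buy(price=103, qty=8): fills=none; bids=[#2:8@103] asks=[-]
After op 4 [order #3] limit_sell(price=100, qty=6): fills=#2x#3:6@103; bids=[#2:2@103] asks=[-]
After op 5 [order #4] limit_sell(price=99, qty=2): fills=#2x#4:2@103; bids=[-] asks=[-]
After op 6 [order #5] limit_sell(price=96, qty=6): fills=none; bids=[-] asks=[#5:6@96]
After op 7 [order #6] limit_buy(price=96, qty=9): fills=#6x#5:6@96; bids=[#6:3@96] asks=[-]
After op 8 [order #7] limit_buy(price=100, qty=3): fills=none; bids=[#7:3@100 #6:3@96] asks=[-]
After op 9 [order #8] market_sell(qty=2): fills=#7x#8:2@100; bids=[#7:1@100 #6:3@96] asks=[-]

Answer: BIDS (highest first):
  #7: 1@100
  #6: 3@96
ASKS (lowest first):
  (empty)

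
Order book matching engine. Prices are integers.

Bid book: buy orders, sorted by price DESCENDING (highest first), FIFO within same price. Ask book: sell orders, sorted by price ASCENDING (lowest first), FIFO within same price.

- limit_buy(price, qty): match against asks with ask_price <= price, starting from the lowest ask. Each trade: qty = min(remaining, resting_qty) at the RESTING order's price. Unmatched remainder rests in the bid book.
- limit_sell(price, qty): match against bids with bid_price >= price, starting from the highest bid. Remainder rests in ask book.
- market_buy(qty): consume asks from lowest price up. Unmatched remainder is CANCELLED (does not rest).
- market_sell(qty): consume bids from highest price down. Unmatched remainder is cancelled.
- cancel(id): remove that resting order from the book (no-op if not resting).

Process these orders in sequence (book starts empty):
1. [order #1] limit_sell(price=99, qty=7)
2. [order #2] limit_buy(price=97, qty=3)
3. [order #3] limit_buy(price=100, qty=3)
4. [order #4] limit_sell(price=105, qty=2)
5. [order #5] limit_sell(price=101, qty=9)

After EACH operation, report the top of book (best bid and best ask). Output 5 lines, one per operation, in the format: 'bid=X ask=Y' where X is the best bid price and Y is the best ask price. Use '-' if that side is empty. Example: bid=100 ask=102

Answer: bid=- ask=99
bid=97 ask=99
bid=97 ask=99
bid=97 ask=99
bid=97 ask=99

Derivation:
After op 1 [order #1] limit_sell(price=99, qty=7): fills=none; bids=[-] asks=[#1:7@99]
After op 2 [order #2] limit_buy(price=97, qty=3): fills=none; bids=[#2:3@97] asks=[#1:7@99]
After op 3 [order #3] limit_buy(price=100, qty=3): fills=#3x#1:3@99; bids=[#2:3@97] asks=[#1:4@99]
After op 4 [order #4] limit_sell(price=105, qty=2): fills=none; bids=[#2:3@97] asks=[#1:4@99 #4:2@105]
After op 5 [order #5] limit_sell(price=101, qty=9): fills=none; bids=[#2:3@97] asks=[#1:4@99 #5:9@101 #4:2@105]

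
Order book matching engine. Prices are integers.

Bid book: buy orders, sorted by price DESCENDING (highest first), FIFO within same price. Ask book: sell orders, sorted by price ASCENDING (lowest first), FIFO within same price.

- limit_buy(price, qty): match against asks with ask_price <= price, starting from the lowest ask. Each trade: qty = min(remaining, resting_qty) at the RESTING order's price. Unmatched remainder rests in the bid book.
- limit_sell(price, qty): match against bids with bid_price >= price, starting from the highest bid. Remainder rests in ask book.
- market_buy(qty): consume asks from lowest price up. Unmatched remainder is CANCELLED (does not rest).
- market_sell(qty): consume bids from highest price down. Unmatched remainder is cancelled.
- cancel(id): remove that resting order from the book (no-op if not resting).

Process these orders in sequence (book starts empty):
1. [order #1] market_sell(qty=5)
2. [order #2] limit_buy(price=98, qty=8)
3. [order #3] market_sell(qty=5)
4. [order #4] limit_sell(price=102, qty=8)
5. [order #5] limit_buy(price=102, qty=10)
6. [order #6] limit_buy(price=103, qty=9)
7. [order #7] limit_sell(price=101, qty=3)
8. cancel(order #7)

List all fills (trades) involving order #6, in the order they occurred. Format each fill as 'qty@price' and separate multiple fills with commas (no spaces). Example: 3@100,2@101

Answer: 3@103

Derivation:
After op 1 [order #1] market_sell(qty=5): fills=none; bids=[-] asks=[-]
After op 2 [order #2] limit_buy(price=98, qty=8): fills=none; bids=[#2:8@98] asks=[-]
After op 3 [order #3] market_sell(qty=5): fills=#2x#3:5@98; bids=[#2:3@98] asks=[-]
After op 4 [order #4] limit_sell(price=102, qty=8): fills=none; bids=[#2:3@98] asks=[#4:8@102]
After op 5 [order #5] limit_buy(price=102, qty=10): fills=#5x#4:8@102; bids=[#5:2@102 #2:3@98] asks=[-]
After op 6 [order #6] limit_buy(price=103, qty=9): fills=none; bids=[#6:9@103 #5:2@102 #2:3@98] asks=[-]
After op 7 [order #7] limit_sell(price=101, qty=3): fills=#6x#7:3@103; bids=[#6:6@103 #5:2@102 #2:3@98] asks=[-]
After op 8 cancel(order #7): fills=none; bids=[#6:6@103 #5:2@102 #2:3@98] asks=[-]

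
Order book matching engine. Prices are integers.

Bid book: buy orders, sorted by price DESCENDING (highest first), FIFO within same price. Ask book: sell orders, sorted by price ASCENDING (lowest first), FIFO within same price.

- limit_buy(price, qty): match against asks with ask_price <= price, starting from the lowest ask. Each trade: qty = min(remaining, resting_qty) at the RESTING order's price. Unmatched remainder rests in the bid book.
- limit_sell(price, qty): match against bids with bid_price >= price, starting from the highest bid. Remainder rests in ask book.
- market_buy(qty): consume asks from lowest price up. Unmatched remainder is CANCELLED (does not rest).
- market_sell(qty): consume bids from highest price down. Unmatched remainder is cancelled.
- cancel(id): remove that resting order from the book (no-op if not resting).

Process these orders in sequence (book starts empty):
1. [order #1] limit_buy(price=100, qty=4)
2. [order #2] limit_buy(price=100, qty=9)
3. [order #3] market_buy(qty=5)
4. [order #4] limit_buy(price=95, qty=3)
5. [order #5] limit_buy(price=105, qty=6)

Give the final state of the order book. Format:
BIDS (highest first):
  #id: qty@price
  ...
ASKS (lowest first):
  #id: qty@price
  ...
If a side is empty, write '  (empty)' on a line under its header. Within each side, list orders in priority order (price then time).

Answer: BIDS (highest first):
  #5: 6@105
  #1: 4@100
  #2: 9@100
  #4: 3@95
ASKS (lowest first):
  (empty)

Derivation:
After op 1 [order #1] limit_buy(price=100, qty=4): fills=none; bids=[#1:4@100] asks=[-]
After op 2 [order #2] limit_buy(price=100, qty=9): fills=none; bids=[#1:4@100 #2:9@100] asks=[-]
After op 3 [order #3] market_buy(qty=5): fills=none; bids=[#1:4@100 #2:9@100] asks=[-]
After op 4 [order #4] limit_buy(price=95, qty=3): fills=none; bids=[#1:4@100 #2:9@100 #4:3@95] asks=[-]
After op 5 [order #5] limit_buy(price=105, qty=6): fills=none; bids=[#5:6@105 #1:4@100 #2:9@100 #4:3@95] asks=[-]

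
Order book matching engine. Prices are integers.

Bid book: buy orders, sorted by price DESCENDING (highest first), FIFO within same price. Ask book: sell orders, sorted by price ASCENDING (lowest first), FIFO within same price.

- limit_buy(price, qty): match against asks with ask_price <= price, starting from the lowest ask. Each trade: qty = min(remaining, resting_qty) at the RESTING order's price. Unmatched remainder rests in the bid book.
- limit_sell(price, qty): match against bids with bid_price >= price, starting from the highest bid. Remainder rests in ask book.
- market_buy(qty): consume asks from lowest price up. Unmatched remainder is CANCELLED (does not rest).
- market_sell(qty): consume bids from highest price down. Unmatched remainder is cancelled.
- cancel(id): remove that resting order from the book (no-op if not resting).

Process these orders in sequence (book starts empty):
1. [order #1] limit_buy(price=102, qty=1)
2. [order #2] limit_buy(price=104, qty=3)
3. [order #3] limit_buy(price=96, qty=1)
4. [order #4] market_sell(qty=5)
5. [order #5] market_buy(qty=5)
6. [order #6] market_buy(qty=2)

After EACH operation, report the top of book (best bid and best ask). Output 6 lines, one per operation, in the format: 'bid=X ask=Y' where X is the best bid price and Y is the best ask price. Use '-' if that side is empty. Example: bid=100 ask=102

Answer: bid=102 ask=-
bid=104 ask=-
bid=104 ask=-
bid=- ask=-
bid=- ask=-
bid=- ask=-

Derivation:
After op 1 [order #1] limit_buy(price=102, qty=1): fills=none; bids=[#1:1@102] asks=[-]
After op 2 [order #2] limit_buy(price=104, qty=3): fills=none; bids=[#2:3@104 #1:1@102] asks=[-]
After op 3 [order #3] limit_buy(price=96, qty=1): fills=none; bids=[#2:3@104 #1:1@102 #3:1@96] asks=[-]
After op 4 [order #4] market_sell(qty=5): fills=#2x#4:3@104 #1x#4:1@102 #3x#4:1@96; bids=[-] asks=[-]
After op 5 [order #5] market_buy(qty=5): fills=none; bids=[-] asks=[-]
After op 6 [order #6] market_buy(qty=2): fills=none; bids=[-] asks=[-]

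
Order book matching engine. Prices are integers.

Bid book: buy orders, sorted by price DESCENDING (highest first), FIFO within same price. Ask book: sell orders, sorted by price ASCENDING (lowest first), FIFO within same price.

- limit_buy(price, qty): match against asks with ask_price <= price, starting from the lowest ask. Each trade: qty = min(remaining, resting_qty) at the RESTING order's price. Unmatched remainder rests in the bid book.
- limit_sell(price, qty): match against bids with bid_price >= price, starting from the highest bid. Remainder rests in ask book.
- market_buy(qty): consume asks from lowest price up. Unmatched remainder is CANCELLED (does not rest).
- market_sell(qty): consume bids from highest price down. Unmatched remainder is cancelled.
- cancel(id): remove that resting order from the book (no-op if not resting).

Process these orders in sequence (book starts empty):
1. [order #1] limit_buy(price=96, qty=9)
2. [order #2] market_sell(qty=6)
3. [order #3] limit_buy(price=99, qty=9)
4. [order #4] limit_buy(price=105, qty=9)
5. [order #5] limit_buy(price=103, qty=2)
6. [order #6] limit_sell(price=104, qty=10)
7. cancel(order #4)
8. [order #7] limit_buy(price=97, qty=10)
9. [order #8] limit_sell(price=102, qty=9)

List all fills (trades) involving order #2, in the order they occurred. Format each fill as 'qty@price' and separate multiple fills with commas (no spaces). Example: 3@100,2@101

After op 1 [order #1] limit_buy(price=96, qty=9): fills=none; bids=[#1:9@96] asks=[-]
After op 2 [order #2] market_sell(qty=6): fills=#1x#2:6@96; bids=[#1:3@96] asks=[-]
After op 3 [order #3] limit_buy(price=99, qty=9): fills=none; bids=[#3:9@99 #1:3@96] asks=[-]
After op 4 [order #4] limit_buy(price=105, qty=9): fills=none; bids=[#4:9@105 #3:9@99 #1:3@96] asks=[-]
After op 5 [order #5] limit_buy(price=103, qty=2): fills=none; bids=[#4:9@105 #5:2@103 #3:9@99 #1:3@96] asks=[-]
After op 6 [order #6] limit_sell(price=104, qty=10): fills=#4x#6:9@105; bids=[#5:2@103 #3:9@99 #1:3@96] asks=[#6:1@104]
After op 7 cancel(order #4): fills=none; bids=[#5:2@103 #3:9@99 #1:3@96] asks=[#6:1@104]
After op 8 [order #7] limit_buy(price=97, qty=10): fills=none; bids=[#5:2@103 #3:9@99 #7:10@97 #1:3@96] asks=[#6:1@104]
After op 9 [order #8] limit_sell(price=102, qty=9): fills=#5x#8:2@103; bids=[#3:9@99 #7:10@97 #1:3@96] asks=[#8:7@102 #6:1@104]

Answer: 6@96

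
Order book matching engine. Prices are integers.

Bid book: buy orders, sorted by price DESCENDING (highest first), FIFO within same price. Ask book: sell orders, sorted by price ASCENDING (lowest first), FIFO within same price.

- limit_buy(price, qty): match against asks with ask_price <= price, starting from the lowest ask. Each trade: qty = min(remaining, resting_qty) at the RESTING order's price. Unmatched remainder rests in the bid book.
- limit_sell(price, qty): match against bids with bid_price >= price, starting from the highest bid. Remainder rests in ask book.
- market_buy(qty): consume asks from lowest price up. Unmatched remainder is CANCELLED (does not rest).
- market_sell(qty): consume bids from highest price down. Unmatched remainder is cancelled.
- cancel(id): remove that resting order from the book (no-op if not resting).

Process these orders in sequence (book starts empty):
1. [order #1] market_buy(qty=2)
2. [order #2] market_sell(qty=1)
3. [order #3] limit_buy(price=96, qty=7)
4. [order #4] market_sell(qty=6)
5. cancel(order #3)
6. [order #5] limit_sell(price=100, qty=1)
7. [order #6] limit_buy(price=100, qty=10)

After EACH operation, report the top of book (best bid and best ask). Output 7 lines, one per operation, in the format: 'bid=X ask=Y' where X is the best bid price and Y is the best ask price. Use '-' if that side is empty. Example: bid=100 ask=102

Answer: bid=- ask=-
bid=- ask=-
bid=96 ask=-
bid=96 ask=-
bid=- ask=-
bid=- ask=100
bid=100 ask=-

Derivation:
After op 1 [order #1] market_buy(qty=2): fills=none; bids=[-] asks=[-]
After op 2 [order #2] market_sell(qty=1): fills=none; bids=[-] asks=[-]
After op 3 [order #3] limit_buy(price=96, qty=7): fills=none; bids=[#3:7@96] asks=[-]
After op 4 [order #4] market_sell(qty=6): fills=#3x#4:6@96; bids=[#3:1@96] asks=[-]
After op 5 cancel(order #3): fills=none; bids=[-] asks=[-]
After op 6 [order #5] limit_sell(price=100, qty=1): fills=none; bids=[-] asks=[#5:1@100]
After op 7 [order #6] limit_buy(price=100, qty=10): fills=#6x#5:1@100; bids=[#6:9@100] asks=[-]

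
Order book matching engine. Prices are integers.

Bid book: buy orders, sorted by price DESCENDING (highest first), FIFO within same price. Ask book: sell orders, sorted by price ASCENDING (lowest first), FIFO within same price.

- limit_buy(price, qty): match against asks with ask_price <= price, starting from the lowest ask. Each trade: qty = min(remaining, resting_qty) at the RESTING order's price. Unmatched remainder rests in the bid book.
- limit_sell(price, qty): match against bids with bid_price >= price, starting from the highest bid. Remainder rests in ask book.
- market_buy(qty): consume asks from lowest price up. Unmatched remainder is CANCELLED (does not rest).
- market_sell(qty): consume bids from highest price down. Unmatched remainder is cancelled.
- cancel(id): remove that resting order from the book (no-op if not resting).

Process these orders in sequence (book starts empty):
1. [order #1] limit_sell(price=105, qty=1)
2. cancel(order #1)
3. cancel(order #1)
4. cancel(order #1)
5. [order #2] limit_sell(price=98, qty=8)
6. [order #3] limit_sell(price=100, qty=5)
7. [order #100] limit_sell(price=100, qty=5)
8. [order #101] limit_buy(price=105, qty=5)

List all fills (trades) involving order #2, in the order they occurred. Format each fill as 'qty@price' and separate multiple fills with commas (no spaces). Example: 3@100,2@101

After op 1 [order #1] limit_sell(price=105, qty=1): fills=none; bids=[-] asks=[#1:1@105]
After op 2 cancel(order #1): fills=none; bids=[-] asks=[-]
After op 3 cancel(order #1): fills=none; bids=[-] asks=[-]
After op 4 cancel(order #1): fills=none; bids=[-] asks=[-]
After op 5 [order #2] limit_sell(price=98, qty=8): fills=none; bids=[-] asks=[#2:8@98]
After op 6 [order #3] limit_sell(price=100, qty=5): fills=none; bids=[-] asks=[#2:8@98 #3:5@100]
After op 7 [order #100] limit_sell(price=100, qty=5): fills=none; bids=[-] asks=[#2:8@98 #3:5@100 #100:5@100]
After op 8 [order #101] limit_buy(price=105, qty=5): fills=#101x#2:5@98; bids=[-] asks=[#2:3@98 #3:5@100 #100:5@100]

Answer: 5@98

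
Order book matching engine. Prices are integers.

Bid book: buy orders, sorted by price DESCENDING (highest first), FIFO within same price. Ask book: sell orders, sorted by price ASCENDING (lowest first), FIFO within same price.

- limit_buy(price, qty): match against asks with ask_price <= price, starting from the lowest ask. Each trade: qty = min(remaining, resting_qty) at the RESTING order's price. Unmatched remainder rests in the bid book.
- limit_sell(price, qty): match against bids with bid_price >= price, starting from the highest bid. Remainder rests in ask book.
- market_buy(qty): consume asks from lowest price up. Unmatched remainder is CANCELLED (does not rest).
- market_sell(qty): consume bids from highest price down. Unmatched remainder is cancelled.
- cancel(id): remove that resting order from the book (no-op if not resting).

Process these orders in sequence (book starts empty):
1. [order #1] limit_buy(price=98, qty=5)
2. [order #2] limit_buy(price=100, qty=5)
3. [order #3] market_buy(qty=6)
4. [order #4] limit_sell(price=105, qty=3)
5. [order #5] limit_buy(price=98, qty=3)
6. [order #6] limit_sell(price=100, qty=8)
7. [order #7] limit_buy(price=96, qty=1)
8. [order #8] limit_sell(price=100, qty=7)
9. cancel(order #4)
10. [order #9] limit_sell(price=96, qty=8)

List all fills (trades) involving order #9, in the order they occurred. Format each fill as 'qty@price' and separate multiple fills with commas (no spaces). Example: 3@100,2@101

Answer: 5@98,3@98

Derivation:
After op 1 [order #1] limit_buy(price=98, qty=5): fills=none; bids=[#1:5@98] asks=[-]
After op 2 [order #2] limit_buy(price=100, qty=5): fills=none; bids=[#2:5@100 #1:5@98] asks=[-]
After op 3 [order #3] market_buy(qty=6): fills=none; bids=[#2:5@100 #1:5@98] asks=[-]
After op 4 [order #4] limit_sell(price=105, qty=3): fills=none; bids=[#2:5@100 #1:5@98] asks=[#4:3@105]
After op 5 [order #5] limit_buy(price=98, qty=3): fills=none; bids=[#2:5@100 #1:5@98 #5:3@98] asks=[#4:3@105]
After op 6 [order #6] limit_sell(price=100, qty=8): fills=#2x#6:5@100; bids=[#1:5@98 #5:3@98] asks=[#6:3@100 #4:3@105]
After op 7 [order #7] limit_buy(price=96, qty=1): fills=none; bids=[#1:5@98 #5:3@98 #7:1@96] asks=[#6:3@100 #4:3@105]
After op 8 [order #8] limit_sell(price=100, qty=7): fills=none; bids=[#1:5@98 #5:3@98 #7:1@96] asks=[#6:3@100 #8:7@100 #4:3@105]
After op 9 cancel(order #4): fills=none; bids=[#1:5@98 #5:3@98 #7:1@96] asks=[#6:3@100 #8:7@100]
After op 10 [order #9] limit_sell(price=96, qty=8): fills=#1x#9:5@98 #5x#9:3@98; bids=[#7:1@96] asks=[#6:3@100 #8:7@100]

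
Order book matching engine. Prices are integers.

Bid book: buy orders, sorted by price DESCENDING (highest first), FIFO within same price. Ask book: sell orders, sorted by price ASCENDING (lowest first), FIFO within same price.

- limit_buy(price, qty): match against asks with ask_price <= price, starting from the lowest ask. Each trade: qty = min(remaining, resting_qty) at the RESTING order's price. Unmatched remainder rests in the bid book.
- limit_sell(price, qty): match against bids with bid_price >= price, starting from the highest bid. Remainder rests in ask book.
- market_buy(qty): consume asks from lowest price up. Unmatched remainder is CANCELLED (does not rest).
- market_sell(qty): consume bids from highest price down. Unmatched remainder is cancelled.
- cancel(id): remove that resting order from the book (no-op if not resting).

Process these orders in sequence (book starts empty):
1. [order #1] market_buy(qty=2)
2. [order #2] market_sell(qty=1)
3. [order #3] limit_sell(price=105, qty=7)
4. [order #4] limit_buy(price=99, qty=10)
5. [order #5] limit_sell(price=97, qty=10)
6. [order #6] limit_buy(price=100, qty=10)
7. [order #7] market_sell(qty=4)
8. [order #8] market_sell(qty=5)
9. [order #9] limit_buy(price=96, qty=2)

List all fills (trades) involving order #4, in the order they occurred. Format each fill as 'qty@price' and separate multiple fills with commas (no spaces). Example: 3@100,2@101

Answer: 10@99

Derivation:
After op 1 [order #1] market_buy(qty=2): fills=none; bids=[-] asks=[-]
After op 2 [order #2] market_sell(qty=1): fills=none; bids=[-] asks=[-]
After op 3 [order #3] limit_sell(price=105, qty=7): fills=none; bids=[-] asks=[#3:7@105]
After op 4 [order #4] limit_buy(price=99, qty=10): fills=none; bids=[#4:10@99] asks=[#3:7@105]
After op 5 [order #5] limit_sell(price=97, qty=10): fills=#4x#5:10@99; bids=[-] asks=[#3:7@105]
After op 6 [order #6] limit_buy(price=100, qty=10): fills=none; bids=[#6:10@100] asks=[#3:7@105]
After op 7 [order #7] market_sell(qty=4): fills=#6x#7:4@100; bids=[#6:6@100] asks=[#3:7@105]
After op 8 [order #8] market_sell(qty=5): fills=#6x#8:5@100; bids=[#6:1@100] asks=[#3:7@105]
After op 9 [order #9] limit_buy(price=96, qty=2): fills=none; bids=[#6:1@100 #9:2@96] asks=[#3:7@105]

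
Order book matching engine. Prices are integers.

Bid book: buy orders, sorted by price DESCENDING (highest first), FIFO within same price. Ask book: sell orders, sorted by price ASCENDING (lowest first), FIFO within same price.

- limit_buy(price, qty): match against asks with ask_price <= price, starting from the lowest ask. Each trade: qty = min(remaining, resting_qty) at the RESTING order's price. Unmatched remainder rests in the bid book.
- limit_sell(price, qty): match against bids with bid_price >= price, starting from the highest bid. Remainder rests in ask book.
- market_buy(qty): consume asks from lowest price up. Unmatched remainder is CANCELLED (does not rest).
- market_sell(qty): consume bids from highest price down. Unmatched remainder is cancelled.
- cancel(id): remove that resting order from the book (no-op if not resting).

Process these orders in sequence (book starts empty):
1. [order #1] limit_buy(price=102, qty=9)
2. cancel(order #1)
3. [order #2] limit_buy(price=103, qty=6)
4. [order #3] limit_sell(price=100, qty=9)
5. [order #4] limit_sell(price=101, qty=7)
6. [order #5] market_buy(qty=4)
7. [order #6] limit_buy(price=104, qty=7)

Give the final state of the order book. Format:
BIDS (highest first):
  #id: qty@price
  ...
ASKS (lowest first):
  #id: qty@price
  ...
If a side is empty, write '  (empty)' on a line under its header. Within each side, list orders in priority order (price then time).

Answer: BIDS (highest first):
  #6: 1@104
ASKS (lowest first):
  (empty)

Derivation:
After op 1 [order #1] limit_buy(price=102, qty=9): fills=none; bids=[#1:9@102] asks=[-]
After op 2 cancel(order #1): fills=none; bids=[-] asks=[-]
After op 3 [order #2] limit_buy(price=103, qty=6): fills=none; bids=[#2:6@103] asks=[-]
After op 4 [order #3] limit_sell(price=100, qty=9): fills=#2x#3:6@103; bids=[-] asks=[#3:3@100]
After op 5 [order #4] limit_sell(price=101, qty=7): fills=none; bids=[-] asks=[#3:3@100 #4:7@101]
After op 6 [order #5] market_buy(qty=4): fills=#5x#3:3@100 #5x#4:1@101; bids=[-] asks=[#4:6@101]
After op 7 [order #6] limit_buy(price=104, qty=7): fills=#6x#4:6@101; bids=[#6:1@104] asks=[-]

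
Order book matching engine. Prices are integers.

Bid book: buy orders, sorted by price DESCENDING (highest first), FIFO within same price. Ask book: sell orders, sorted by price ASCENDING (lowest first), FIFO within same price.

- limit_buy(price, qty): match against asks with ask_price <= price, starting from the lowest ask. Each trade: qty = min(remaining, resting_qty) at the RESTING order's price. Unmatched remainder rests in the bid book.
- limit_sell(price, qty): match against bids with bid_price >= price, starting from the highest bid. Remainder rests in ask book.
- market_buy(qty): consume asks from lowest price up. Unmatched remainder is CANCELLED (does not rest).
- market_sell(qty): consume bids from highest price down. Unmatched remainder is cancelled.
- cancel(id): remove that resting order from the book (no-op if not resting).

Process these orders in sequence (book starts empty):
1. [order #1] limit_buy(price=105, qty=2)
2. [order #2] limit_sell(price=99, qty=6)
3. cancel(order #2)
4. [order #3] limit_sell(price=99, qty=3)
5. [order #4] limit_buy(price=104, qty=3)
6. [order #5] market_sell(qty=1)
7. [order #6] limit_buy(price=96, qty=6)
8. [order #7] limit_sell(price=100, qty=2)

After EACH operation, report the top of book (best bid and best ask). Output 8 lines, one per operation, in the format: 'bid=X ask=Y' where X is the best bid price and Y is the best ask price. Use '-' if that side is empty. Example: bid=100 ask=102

Answer: bid=105 ask=-
bid=- ask=99
bid=- ask=-
bid=- ask=99
bid=- ask=-
bid=- ask=-
bid=96 ask=-
bid=96 ask=100

Derivation:
After op 1 [order #1] limit_buy(price=105, qty=2): fills=none; bids=[#1:2@105] asks=[-]
After op 2 [order #2] limit_sell(price=99, qty=6): fills=#1x#2:2@105; bids=[-] asks=[#2:4@99]
After op 3 cancel(order #2): fills=none; bids=[-] asks=[-]
After op 4 [order #3] limit_sell(price=99, qty=3): fills=none; bids=[-] asks=[#3:3@99]
After op 5 [order #4] limit_buy(price=104, qty=3): fills=#4x#3:3@99; bids=[-] asks=[-]
After op 6 [order #5] market_sell(qty=1): fills=none; bids=[-] asks=[-]
After op 7 [order #6] limit_buy(price=96, qty=6): fills=none; bids=[#6:6@96] asks=[-]
After op 8 [order #7] limit_sell(price=100, qty=2): fills=none; bids=[#6:6@96] asks=[#7:2@100]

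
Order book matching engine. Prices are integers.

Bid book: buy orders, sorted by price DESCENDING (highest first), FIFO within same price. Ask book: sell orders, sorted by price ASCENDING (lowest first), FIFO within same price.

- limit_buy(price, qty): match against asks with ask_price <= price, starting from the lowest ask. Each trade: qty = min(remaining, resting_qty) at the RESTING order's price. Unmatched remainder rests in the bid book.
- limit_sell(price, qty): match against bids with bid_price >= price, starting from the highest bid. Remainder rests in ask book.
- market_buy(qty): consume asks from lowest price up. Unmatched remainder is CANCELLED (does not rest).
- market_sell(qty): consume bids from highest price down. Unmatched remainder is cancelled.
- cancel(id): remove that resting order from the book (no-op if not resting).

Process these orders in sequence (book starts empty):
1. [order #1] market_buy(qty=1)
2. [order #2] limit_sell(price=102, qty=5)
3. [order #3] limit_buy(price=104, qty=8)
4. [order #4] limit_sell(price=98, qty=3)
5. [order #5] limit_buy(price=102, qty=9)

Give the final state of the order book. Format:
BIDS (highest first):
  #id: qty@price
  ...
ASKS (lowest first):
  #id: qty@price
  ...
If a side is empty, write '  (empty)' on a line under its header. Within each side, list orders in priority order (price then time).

After op 1 [order #1] market_buy(qty=1): fills=none; bids=[-] asks=[-]
After op 2 [order #2] limit_sell(price=102, qty=5): fills=none; bids=[-] asks=[#2:5@102]
After op 3 [order #3] limit_buy(price=104, qty=8): fills=#3x#2:5@102; bids=[#3:3@104] asks=[-]
After op 4 [order #4] limit_sell(price=98, qty=3): fills=#3x#4:3@104; bids=[-] asks=[-]
After op 5 [order #5] limit_buy(price=102, qty=9): fills=none; bids=[#5:9@102] asks=[-]

Answer: BIDS (highest first):
  #5: 9@102
ASKS (lowest first):
  (empty)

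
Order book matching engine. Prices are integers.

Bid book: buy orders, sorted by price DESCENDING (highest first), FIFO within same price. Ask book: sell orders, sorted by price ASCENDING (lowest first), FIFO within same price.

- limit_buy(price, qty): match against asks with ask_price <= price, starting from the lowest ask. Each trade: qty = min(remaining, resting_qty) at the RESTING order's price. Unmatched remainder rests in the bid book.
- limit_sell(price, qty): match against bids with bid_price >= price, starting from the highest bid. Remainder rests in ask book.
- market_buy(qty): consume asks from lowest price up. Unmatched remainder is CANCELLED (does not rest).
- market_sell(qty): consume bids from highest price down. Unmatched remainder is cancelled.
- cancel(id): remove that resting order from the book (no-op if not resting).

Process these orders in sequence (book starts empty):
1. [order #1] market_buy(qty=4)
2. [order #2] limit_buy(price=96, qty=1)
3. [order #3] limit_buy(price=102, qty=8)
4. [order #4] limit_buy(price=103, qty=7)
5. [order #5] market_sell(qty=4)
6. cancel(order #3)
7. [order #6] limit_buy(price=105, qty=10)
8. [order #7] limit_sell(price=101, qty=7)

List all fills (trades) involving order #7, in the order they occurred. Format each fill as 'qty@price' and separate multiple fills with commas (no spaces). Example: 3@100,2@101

Answer: 7@105

Derivation:
After op 1 [order #1] market_buy(qty=4): fills=none; bids=[-] asks=[-]
After op 2 [order #2] limit_buy(price=96, qty=1): fills=none; bids=[#2:1@96] asks=[-]
After op 3 [order #3] limit_buy(price=102, qty=8): fills=none; bids=[#3:8@102 #2:1@96] asks=[-]
After op 4 [order #4] limit_buy(price=103, qty=7): fills=none; bids=[#4:7@103 #3:8@102 #2:1@96] asks=[-]
After op 5 [order #5] market_sell(qty=4): fills=#4x#5:4@103; bids=[#4:3@103 #3:8@102 #2:1@96] asks=[-]
After op 6 cancel(order #3): fills=none; bids=[#4:3@103 #2:1@96] asks=[-]
After op 7 [order #6] limit_buy(price=105, qty=10): fills=none; bids=[#6:10@105 #4:3@103 #2:1@96] asks=[-]
After op 8 [order #7] limit_sell(price=101, qty=7): fills=#6x#7:7@105; bids=[#6:3@105 #4:3@103 #2:1@96] asks=[-]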